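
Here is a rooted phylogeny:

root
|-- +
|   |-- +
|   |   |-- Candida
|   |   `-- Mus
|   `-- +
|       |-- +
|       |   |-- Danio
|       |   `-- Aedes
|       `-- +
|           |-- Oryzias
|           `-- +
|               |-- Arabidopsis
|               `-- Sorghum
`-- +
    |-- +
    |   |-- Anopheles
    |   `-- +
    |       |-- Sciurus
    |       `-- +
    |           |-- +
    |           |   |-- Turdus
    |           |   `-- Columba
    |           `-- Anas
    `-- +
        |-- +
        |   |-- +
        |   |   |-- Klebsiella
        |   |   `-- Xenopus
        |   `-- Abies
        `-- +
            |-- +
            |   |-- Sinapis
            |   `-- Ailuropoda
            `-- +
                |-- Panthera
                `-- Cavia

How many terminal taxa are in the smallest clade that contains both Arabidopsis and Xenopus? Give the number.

19

The MRCA of Arabidopsis and Xenopus is the root, so the clade is the entire tree.
That clade contains 19 terminal taxa: Abies, Aedes, Ailuropoda, Anas, Anopheles, Arabidopsis, Candida, Cavia, Columba, Danio, Klebsiella, Mus, Oryzias, Panthera, Sciurus, Sinapis, Sorghum, Turdus, Xenopus.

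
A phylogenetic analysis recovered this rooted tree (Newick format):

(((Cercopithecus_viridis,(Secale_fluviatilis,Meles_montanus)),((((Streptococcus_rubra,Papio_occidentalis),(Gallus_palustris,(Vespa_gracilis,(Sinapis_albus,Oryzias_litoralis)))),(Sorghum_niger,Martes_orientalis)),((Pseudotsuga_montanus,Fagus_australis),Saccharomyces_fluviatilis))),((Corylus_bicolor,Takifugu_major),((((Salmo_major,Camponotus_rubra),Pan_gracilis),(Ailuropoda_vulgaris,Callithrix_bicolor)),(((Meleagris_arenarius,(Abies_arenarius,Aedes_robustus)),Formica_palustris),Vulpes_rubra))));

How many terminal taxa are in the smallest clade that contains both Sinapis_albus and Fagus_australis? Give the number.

11

The MRCA of Sinapis_albus and Fagus_australis is the node subtending ((((Streptococcus_rubra,Papio_occidentalis),(Gallus_palustris,(Vespa_gracilis,(Sinapis_albus,Oryzias_litoralis)))),(Sorghum_niger,Martes_orientalis)),((Pseudotsuga_montanus,Fagus_australis),Saccharomyces_fluviatilis)).
That clade contains 11 terminal taxa: Fagus_australis, Gallus_palustris, Martes_orientalis, Oryzias_litoralis, Papio_occidentalis, Pseudotsuga_montanus, Saccharomyces_fluviatilis, Sinapis_albus, Sorghum_niger, Streptococcus_rubra, Vespa_gracilis.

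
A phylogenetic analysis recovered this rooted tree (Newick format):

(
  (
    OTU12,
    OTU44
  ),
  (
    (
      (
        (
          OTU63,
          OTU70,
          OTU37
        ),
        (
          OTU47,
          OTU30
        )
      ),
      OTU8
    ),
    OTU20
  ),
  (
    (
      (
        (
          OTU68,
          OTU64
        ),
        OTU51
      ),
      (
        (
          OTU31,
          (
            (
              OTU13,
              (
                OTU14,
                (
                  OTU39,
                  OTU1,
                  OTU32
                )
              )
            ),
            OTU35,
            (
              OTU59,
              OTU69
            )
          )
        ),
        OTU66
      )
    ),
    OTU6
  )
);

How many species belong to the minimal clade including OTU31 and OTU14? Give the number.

The MRCA of OTU31 and OTU14 is the node subtending (OTU31,((OTU13,(OTU14,(OTU39,OTU1,OTU32))),OTU35,(OTU59,OTU69))).
That clade contains 9 terminal taxa: OTU1, OTU13, OTU14, OTU31, OTU32, OTU35, OTU39, OTU59, OTU69.

9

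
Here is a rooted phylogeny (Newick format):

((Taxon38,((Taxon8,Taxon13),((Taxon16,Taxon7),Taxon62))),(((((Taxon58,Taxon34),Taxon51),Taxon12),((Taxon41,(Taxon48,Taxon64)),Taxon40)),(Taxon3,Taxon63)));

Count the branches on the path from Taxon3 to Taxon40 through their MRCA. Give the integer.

5

The MRCA of Taxon3 and Taxon40 is the node subtending (((((Taxon58,Taxon34),Taxon51),Taxon12),((Taxon41,(Taxon48,Taxon64)),Taxon40)),(Taxon3,Taxon63)).
From Taxon3 up to that node: 2 branches. From Taxon40 up to the same node: 3 branches. Total: 2 + 3 = 5.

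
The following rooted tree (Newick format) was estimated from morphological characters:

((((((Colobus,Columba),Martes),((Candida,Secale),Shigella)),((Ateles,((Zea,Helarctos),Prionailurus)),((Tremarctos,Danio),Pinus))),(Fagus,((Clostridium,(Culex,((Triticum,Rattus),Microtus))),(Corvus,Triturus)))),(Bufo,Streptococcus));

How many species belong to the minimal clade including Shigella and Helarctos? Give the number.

13

The MRCA of Shigella and Helarctos is the node subtending ((((Colobus,Columba),Martes),((Candida,Secale),Shigella)),((Ateles,((Zea,Helarctos),Prionailurus)),((Tremarctos,Danio),Pinus))).
That clade contains 13 terminal taxa: Ateles, Candida, Colobus, Columba, Danio, Helarctos, Martes, Pinus, Prionailurus, Secale, Shigella, Tremarctos, Zea.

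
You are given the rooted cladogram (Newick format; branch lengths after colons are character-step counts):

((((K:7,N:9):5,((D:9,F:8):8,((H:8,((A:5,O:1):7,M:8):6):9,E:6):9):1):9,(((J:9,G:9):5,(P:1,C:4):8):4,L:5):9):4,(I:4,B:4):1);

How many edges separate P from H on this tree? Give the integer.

9

The MRCA of P and H is the node subtending (((K,N),((D,F),((H,((A,O),M)),E))),(((J,G),(P,C)),L)).
From P up to that node: 4 branches. From H up to the same node: 5 branches. Total: 4 + 5 = 9.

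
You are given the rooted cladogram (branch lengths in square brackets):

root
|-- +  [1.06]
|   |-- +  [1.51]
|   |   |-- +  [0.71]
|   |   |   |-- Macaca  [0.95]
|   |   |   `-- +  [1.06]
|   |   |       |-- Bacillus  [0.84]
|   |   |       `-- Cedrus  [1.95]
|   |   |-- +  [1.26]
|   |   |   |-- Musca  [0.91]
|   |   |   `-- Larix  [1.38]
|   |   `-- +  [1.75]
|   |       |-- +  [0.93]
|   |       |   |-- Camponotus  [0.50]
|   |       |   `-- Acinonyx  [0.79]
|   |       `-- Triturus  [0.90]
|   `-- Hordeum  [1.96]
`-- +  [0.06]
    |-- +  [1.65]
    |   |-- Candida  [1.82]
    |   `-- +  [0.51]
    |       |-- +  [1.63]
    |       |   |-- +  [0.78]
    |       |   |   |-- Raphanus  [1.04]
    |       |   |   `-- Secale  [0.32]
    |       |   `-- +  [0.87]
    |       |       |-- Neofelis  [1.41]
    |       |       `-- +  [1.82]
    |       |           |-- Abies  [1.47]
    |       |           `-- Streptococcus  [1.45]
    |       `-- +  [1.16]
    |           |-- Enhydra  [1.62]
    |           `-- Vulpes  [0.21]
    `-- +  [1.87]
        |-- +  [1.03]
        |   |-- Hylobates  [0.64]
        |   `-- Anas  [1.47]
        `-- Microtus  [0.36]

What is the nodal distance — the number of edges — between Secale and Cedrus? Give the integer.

11

The MRCA of Secale and Cedrus is the root of the tree.
From Secale up to that node: 6 branches. From Cedrus up to the same node: 5 branches. Total: 6 + 5 = 11.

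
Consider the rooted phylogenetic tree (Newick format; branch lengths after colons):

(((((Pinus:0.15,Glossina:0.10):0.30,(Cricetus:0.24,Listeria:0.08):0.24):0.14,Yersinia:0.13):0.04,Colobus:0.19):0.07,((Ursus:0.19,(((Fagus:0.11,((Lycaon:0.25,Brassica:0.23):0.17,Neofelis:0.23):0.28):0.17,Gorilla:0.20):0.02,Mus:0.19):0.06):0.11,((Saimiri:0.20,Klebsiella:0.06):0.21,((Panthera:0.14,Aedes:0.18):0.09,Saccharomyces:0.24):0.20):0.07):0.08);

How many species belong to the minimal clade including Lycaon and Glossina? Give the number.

The MRCA of Lycaon and Glossina is the root, so the clade is the entire tree.
That clade contains 18 terminal taxa: Aedes, Brassica, Colobus, Cricetus, Fagus, Glossina, Gorilla, Klebsiella, Listeria, Lycaon, Mus, Neofelis, Panthera, Pinus, Saccharomyces, Saimiri, Ursus, Yersinia.

18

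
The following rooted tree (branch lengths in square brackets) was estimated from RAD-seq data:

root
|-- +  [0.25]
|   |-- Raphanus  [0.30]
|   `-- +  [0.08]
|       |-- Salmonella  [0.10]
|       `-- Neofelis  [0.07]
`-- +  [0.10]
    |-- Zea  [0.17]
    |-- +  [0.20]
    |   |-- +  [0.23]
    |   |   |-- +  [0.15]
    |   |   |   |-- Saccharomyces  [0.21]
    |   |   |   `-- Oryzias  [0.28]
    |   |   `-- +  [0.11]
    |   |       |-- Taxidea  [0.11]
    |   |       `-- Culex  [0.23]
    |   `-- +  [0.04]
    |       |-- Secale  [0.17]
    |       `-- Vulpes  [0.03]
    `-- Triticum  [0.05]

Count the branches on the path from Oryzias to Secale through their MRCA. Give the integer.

5

The MRCA of Oryzias and Secale is the node subtending (((Saccharomyces,Oryzias),(Taxidea,Culex)),(Secale,Vulpes)).
From Oryzias up to that node: 3 branches. From Secale up to the same node: 2 branches. Total: 3 + 2 = 5.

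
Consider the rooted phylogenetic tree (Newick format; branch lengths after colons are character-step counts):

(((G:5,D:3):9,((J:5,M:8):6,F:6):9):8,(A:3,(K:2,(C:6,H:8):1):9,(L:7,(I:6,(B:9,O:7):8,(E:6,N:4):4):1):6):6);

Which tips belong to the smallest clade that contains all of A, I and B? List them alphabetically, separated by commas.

Tracing A: it sits inside (A,(K,(C,H)),(L,(I,(B,O),(E,N)))).
Tracing I: it sits inside (I,(B,O),(E,N)).
Tracing B: it sits inside (B,O).
The smallest clade enclosing all 3 is (A,(K,(C,H)),(L,(I,(B,O),(E,N)))); the answer is its 10 terminal taxa in alphabetical order.

A, B, C, E, H, I, K, L, N, O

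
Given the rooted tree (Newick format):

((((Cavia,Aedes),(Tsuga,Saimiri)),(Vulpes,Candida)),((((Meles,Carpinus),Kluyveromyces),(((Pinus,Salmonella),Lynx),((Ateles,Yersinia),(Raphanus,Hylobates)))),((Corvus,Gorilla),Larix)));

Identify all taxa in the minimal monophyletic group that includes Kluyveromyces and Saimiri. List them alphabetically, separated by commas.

Aedes, Ateles, Candida, Carpinus, Cavia, Corvus, Gorilla, Hylobates, Kluyveromyces, Larix, Lynx, Meles, Pinus, Raphanus, Saimiri, Salmonella, Tsuga, Vulpes, Yersinia

Tracing Kluyveromyces: it sits inside ((Meles,Carpinus),Kluyveromyces).
Tracing Saimiri: it sits inside (Tsuga,Saimiri).
The smallest clade enclosing both is the whole tree (their MRCA is the root), so the answer is all 19 tips in alphabetical order.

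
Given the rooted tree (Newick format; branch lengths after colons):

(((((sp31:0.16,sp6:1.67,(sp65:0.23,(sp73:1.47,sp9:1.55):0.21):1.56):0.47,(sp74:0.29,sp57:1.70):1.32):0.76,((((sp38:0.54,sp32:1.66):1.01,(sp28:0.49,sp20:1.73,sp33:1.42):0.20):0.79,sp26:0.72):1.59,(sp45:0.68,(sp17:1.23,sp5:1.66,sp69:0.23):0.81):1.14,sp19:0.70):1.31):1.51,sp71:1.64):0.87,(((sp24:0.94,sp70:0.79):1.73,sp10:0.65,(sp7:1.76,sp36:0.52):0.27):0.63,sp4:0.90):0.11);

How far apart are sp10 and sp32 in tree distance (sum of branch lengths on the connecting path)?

The path runs sp10 → … → MRCA → … → sp32; the MRCA is the root of the tree.
Branch lengths along that path: 0.65 + 0.63 + 0.11 + 0.87 + 1.51 + 1.31 + 1.59 + 0.79 + 1.01 + 1.66 = 10.13.

10.13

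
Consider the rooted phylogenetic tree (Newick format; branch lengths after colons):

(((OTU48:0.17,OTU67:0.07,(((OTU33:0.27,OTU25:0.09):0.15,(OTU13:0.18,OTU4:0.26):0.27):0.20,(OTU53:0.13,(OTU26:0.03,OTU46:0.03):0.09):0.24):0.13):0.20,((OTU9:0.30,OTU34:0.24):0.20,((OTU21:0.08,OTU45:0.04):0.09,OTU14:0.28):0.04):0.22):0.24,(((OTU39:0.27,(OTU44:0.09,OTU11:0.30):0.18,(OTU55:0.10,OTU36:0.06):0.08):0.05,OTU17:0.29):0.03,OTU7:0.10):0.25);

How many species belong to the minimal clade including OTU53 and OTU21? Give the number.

The MRCA of OTU53 and OTU21 is the node subtending ((OTU48,OTU67,(((OTU33,OTU25),(OTU13,OTU4)),(OTU53,(OTU26,OTU46)))),((OTU9,OTU34),((OTU21,OTU45),OTU14))).
That clade contains 14 terminal taxa: OTU13, OTU14, OTU21, OTU25, OTU26, OTU33, OTU34, OTU4, OTU45, OTU46, OTU48, OTU53, OTU67, OTU9.

14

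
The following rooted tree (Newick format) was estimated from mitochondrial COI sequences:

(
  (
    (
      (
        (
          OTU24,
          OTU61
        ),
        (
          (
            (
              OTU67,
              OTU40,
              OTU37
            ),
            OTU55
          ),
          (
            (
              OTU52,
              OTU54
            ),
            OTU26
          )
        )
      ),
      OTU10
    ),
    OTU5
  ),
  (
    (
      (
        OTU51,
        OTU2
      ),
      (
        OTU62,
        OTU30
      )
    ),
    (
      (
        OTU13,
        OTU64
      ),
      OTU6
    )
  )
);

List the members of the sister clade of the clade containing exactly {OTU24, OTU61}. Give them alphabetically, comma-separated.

OTU26, OTU37, OTU40, OTU52, OTU54, OTU55, OTU67

The clade containing exactly {OTU24, OTU61} attaches to the tree at the node subtending ((OTU24,OTU61),(((OTU67,OTU40,OTU37),OTU55),((OTU52,OTU54),OTU26))).
The other lineage descending from that same node — the sister group — is (((OTU67,OTU40,OTU37),OTU55),((OTU52,OTU54),OTU26)); its 7 tips in alphabetical order are the answer.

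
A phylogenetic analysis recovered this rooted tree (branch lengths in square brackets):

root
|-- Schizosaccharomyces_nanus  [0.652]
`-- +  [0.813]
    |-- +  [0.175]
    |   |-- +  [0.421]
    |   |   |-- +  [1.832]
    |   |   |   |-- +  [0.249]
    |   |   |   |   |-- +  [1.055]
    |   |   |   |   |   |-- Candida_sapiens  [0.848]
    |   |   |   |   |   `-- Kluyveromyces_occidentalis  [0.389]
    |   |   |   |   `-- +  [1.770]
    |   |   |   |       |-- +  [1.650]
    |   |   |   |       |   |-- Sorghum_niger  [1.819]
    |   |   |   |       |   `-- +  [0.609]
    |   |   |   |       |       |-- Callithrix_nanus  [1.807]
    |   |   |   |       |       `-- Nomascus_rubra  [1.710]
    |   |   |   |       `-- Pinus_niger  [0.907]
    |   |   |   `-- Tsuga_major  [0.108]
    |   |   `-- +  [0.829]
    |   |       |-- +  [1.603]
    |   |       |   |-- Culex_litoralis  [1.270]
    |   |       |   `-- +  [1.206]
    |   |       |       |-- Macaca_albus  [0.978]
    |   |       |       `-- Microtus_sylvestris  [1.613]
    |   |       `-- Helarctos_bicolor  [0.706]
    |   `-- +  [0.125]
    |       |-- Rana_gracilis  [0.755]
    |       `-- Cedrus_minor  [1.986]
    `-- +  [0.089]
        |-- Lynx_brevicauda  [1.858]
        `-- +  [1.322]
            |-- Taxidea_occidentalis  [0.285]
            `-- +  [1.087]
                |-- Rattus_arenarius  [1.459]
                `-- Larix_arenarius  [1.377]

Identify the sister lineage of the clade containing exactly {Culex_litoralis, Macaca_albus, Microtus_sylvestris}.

Helarctos_bicolor

The clade containing exactly {Culex_litoralis, Macaca_albus, Microtus_sylvestris} attaches to the tree at the node subtending ((Culex_litoralis,(Macaca_albus,Microtus_sylvestris)),Helarctos_bicolor).
The other lineage descending from that same node — the sister group — is the single tip Helarctos_bicolor.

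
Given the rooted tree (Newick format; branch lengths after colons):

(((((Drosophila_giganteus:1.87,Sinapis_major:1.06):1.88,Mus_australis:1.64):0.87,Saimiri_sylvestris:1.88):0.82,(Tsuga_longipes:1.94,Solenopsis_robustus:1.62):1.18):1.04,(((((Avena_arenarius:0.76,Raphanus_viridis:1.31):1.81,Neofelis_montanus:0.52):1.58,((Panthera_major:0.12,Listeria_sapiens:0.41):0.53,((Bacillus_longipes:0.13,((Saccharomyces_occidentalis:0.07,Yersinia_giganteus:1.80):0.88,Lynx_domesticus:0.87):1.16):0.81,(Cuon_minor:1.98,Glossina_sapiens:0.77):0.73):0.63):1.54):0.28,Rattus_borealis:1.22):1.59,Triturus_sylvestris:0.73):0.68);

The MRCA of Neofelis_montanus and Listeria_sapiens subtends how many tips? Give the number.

11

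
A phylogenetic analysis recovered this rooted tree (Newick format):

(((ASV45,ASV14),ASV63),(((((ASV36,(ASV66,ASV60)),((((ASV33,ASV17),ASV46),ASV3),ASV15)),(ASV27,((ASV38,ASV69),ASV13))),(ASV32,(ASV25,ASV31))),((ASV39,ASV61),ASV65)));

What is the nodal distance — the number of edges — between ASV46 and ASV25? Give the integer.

9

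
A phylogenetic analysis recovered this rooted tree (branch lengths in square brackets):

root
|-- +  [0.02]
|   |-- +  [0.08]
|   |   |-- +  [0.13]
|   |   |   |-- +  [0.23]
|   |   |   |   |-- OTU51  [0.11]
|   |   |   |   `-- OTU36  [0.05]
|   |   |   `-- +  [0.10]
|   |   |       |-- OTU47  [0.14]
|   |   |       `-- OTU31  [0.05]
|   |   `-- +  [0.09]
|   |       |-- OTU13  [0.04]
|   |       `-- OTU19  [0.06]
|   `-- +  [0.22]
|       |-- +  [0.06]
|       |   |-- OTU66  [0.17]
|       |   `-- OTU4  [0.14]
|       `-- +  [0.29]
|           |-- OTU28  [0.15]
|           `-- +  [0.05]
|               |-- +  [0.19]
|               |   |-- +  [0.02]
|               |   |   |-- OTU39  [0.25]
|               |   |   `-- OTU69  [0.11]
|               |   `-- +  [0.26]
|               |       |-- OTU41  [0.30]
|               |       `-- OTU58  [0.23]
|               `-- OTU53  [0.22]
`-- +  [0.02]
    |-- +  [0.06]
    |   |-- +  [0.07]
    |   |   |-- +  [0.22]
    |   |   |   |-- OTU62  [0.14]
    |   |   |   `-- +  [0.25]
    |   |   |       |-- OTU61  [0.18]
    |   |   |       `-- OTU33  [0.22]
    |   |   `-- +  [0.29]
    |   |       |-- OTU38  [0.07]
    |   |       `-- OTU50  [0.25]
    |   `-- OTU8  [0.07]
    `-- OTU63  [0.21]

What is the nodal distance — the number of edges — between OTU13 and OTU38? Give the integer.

9

The MRCA of OTU13 and OTU38 is the root of the tree.
From OTU13 up to that node: 4 branches. From OTU38 up to the same node: 5 branches. Total: 4 + 5 = 9.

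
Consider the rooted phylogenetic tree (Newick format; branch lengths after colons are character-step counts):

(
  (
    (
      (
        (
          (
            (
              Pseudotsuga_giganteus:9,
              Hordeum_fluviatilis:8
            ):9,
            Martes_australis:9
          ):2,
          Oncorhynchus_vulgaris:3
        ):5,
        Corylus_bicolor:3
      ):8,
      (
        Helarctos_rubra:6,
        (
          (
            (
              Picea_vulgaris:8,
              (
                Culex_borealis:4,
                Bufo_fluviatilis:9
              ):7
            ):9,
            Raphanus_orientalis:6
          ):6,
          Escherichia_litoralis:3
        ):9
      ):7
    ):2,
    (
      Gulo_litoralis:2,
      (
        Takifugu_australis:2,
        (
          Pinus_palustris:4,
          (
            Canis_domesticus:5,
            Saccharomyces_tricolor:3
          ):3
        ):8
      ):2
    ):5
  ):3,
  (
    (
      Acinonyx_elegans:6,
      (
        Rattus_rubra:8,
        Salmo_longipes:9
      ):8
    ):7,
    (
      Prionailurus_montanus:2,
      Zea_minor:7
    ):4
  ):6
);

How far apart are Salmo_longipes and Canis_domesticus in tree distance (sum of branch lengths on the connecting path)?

56

The path runs Salmo_longipes → … → MRCA → … → Canis_domesticus; the MRCA is the root of the tree.
Branch lengths along that path: 9 + 8 + 7 + 6 + 3 + 5 + 2 + 8 + 3 + 5 = 56.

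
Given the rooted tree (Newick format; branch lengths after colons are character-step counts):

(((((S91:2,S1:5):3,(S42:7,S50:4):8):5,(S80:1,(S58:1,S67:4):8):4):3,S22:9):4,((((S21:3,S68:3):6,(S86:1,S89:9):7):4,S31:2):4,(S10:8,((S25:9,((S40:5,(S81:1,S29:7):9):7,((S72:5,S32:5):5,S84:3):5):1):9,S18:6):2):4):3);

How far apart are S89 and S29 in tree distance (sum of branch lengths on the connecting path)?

The path runs S89 → … → MRCA → … → S29; the MRCA is the node subtending ((((S21,S68),(S86,S89)),S31),(S10,((S25,((S40,(S81,S29)),((S72,S32),S84))),S18))).
Branch lengths along that path: 9 + 7 + 4 + 4 + 4 + 2 + 9 + 1 + 7 + 9 + 7 = 63.

63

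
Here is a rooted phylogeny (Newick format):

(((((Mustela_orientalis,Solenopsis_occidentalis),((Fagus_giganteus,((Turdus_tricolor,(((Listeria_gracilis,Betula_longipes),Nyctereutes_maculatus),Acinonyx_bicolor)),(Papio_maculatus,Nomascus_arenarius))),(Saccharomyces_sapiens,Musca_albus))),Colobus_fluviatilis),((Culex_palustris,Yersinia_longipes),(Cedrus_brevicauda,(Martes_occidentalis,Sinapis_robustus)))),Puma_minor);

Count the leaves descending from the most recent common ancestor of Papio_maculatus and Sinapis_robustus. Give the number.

18

The MRCA of Papio_maculatus and Sinapis_robustus is the node subtending ((((Mustela_orientalis,Solenopsis_occidentalis),((Fagus_giganteus,((Turdus_tricolor,(((Listeria_gracilis,Betula_longipes),Nyctereutes_maculatus),Acinonyx_bicolor)),(Papio_maculatus,Nomascus_arenarius))),(Saccharomyces_sapiens,Musca_albus))),Colobus_fluviatilis),((Culex_palustris,Yersinia_longipes),(Cedrus_brevicauda,(Martes_occidentalis,Sinapis_robustus)))).
That clade contains 18 terminal taxa: Acinonyx_bicolor, Betula_longipes, Cedrus_brevicauda, Colobus_fluviatilis, Culex_palustris, Fagus_giganteus, Listeria_gracilis, Martes_occidentalis, Musca_albus, Mustela_orientalis, Nomascus_arenarius, Nyctereutes_maculatus, Papio_maculatus, Saccharomyces_sapiens, Sinapis_robustus, Solenopsis_occidentalis, Turdus_tricolor, Yersinia_longipes.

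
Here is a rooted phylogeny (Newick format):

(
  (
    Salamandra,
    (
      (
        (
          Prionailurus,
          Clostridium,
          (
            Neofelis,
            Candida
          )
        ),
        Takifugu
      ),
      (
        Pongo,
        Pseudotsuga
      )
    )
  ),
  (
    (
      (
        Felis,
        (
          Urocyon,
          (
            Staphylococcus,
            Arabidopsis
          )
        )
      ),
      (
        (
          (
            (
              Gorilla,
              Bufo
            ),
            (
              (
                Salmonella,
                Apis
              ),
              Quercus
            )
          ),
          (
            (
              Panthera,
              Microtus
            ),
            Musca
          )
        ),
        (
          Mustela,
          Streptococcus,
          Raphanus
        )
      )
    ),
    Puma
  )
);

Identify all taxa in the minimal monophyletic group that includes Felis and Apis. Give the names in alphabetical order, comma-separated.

Tracing Felis: it sits inside (Felis,(Urocyon,(Staphylococcus,Arabidopsis))).
Tracing Apis: it sits inside (Salmonella,Apis).
The smallest clade enclosing both is ((Felis,(Urocyon,(Staphylococcus,Arabidopsis))),((((Gorilla,Bufo),((Salmonella,Apis),Quercus)),((Panthera,Microtus),Musca)),(Mustela,Streptococcus,Raphanus))); the answer is its 15 terminal taxa in alphabetical order.

Apis, Arabidopsis, Bufo, Felis, Gorilla, Microtus, Musca, Mustela, Panthera, Quercus, Raphanus, Salmonella, Staphylococcus, Streptococcus, Urocyon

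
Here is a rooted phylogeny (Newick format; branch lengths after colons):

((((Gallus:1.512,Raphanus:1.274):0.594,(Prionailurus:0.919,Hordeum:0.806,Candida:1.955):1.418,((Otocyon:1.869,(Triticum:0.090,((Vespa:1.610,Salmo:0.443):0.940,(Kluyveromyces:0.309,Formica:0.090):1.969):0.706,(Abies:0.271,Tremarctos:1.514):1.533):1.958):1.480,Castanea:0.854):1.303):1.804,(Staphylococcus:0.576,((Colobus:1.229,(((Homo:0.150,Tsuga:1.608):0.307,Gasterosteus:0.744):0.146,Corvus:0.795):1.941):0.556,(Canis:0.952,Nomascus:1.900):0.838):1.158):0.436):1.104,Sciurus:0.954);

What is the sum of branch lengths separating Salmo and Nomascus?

The path runs Salmo → … → MRCA → … → Nomascus; the MRCA is the node subtending (((Gallus,Raphanus),(Prionailurus,Hordeum,Candida),((Otocyon,(Triticum,((Vespa,Salmo),(Kluyveromyces,Formica)),(Abies,Tremarctos))),Castanea)),(Staphylococcus,((Colobus,(((Homo,Tsuga),Gasterosteus),Corvus)),(Canis,Nomascus)))).
Branch lengths along that path: 0.443 + 0.940 + 0.706 + 1.958 + 1.480 + 1.303 + 1.804 + 0.436 + 1.158 + 0.838 + 1.900 = 12.966.

12.966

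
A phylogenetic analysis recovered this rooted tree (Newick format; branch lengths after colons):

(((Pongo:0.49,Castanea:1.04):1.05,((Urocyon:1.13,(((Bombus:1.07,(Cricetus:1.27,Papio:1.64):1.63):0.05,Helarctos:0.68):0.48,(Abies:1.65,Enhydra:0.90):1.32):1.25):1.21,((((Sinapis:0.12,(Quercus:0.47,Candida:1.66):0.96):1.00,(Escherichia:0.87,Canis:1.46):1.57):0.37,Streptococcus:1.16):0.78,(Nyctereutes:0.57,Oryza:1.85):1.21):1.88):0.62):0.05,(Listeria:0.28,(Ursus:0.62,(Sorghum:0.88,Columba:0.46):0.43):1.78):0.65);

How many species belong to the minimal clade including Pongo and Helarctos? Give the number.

The MRCA of Pongo and Helarctos is the node subtending ((Pongo,Castanea),((Urocyon,(((Bombus,(Cricetus,Papio)),Helarctos),(Abies,Enhydra))),((((Sinapis,(Quercus,Candida)),(Escherichia,Canis)),Streptococcus),(Nyctereutes,Oryza)))).
That clade contains 17 terminal taxa: Abies, Bombus, Candida, Canis, Castanea, Cricetus, Enhydra, Escherichia, Helarctos, Nyctereutes, Oryza, Papio, Pongo, Quercus, Sinapis, Streptococcus, Urocyon.

17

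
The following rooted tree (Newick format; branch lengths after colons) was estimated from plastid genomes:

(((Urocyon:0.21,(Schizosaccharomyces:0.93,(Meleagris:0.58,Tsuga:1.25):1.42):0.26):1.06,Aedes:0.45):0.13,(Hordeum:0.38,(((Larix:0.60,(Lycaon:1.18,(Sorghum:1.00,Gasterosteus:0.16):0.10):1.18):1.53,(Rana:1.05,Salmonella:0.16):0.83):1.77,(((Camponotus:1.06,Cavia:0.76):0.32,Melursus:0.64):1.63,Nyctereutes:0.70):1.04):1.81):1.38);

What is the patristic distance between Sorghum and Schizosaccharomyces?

The path runs Sorghum → … → MRCA → … → Schizosaccharomyces; the MRCA is the root of the tree.
Branch lengths along that path: 1.00 + 0.10 + 1.18 + 1.53 + 1.77 + 1.81 + 1.38 + 0.13 + 1.06 + 0.26 + 0.93 = 11.15.

11.15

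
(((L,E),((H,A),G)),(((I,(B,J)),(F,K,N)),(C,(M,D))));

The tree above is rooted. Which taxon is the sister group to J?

J attaches to the tree at the node subtending (B,J).
The other lineage descending from that same node — the sister group — is the single tip B.

B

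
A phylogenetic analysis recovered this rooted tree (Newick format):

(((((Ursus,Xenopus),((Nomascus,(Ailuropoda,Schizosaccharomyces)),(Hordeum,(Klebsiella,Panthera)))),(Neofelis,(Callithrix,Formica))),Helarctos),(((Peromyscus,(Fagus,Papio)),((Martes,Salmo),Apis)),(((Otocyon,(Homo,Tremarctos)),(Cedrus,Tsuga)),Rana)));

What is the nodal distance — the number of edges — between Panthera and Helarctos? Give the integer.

The MRCA of Panthera and Helarctos is the node subtending ((((Ursus,Xenopus),((Nomascus,(Ailuropoda,Schizosaccharomyces)),(Hordeum,(Klebsiella,Panthera)))),(Neofelis,(Callithrix,Formica))),Helarctos).
From Panthera up to that node: 6 branches. From Helarctos up to the same node: 1 branch. Total: 6 + 1 = 7.

7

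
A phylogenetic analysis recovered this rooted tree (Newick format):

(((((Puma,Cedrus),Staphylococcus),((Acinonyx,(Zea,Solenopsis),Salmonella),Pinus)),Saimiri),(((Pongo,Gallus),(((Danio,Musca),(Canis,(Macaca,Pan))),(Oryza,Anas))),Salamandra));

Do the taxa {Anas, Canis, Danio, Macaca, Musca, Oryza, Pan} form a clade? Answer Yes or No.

The most recent common ancestor of these taxa subtends (((Danio,Musca),(Canis,(Macaca,Pan))),(Oryza,Anas)).
That clade has exactly 7 tips — every listed taxon and nothing else — so the group is monophyletic.

Yes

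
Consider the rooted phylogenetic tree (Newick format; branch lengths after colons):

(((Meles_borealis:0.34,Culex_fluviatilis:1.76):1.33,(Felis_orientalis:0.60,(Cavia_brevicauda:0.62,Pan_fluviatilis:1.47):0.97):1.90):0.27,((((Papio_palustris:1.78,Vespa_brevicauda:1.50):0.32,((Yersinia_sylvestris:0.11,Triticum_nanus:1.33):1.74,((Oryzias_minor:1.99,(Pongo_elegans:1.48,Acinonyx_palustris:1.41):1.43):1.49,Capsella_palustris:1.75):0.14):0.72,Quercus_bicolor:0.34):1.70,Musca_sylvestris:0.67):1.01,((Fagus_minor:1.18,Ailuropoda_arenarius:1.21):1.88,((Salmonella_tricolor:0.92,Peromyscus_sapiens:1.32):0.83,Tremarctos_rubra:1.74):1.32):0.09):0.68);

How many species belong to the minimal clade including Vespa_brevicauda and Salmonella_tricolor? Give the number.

The MRCA of Vespa_brevicauda and Salmonella_tricolor is the node subtending ((((Papio_palustris,Vespa_brevicauda),((Yersinia_sylvestris,Triticum_nanus),((Oryzias_minor,(Pongo_elegans,Acinonyx_palustris)),Capsella_palustris)),Quercus_bicolor),Musca_sylvestris),((Fagus_minor,Ailuropoda_arenarius),((Salmonella_tricolor,Peromyscus_sapiens),Tremarctos_rubra))).
That clade contains 15 terminal taxa: Acinonyx_palustris, Ailuropoda_arenarius, Capsella_palustris, Fagus_minor, Musca_sylvestris, Oryzias_minor, Papio_palustris, Peromyscus_sapiens, Pongo_elegans, Quercus_bicolor, Salmonella_tricolor, Tremarctos_rubra, Triticum_nanus, Vespa_brevicauda, Yersinia_sylvestris.

15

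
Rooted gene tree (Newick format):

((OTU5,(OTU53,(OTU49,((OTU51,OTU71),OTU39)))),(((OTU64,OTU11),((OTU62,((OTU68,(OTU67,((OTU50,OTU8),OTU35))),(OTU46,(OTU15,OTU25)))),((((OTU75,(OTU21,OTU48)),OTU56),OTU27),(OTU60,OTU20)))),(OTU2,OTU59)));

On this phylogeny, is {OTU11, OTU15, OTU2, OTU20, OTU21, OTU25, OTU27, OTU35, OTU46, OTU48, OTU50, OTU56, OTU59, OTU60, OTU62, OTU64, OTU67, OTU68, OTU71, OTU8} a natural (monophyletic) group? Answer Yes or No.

No

The MRCA of the listed taxa is the root, so the smallest clade containing them is the whole tree.
That clade also contains OTU39, OTU49, OTU5, OTU51, OTU53, OTU75, which are not in the proposed group, so the group is not monophyletic.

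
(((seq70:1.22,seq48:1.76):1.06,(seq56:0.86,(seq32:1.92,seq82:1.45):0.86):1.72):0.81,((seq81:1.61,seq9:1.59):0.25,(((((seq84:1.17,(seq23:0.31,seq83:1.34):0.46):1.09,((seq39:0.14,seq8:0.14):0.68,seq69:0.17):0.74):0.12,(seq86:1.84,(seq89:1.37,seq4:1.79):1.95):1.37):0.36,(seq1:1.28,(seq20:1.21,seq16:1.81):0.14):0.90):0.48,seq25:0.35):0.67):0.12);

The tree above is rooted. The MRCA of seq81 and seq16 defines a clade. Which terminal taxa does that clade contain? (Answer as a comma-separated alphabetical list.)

seq1, seq16, seq20, seq23, seq25, seq39, seq4, seq69, seq8, seq81, seq83, seq84, seq86, seq89, seq9

Tracing seq81: it sits inside (seq81,seq9).
Tracing seq16: it sits inside (seq20,seq16).
The smallest clade enclosing both is ((seq81,seq9),(((((seq84,(seq23,seq83)),((seq39,seq8),seq69)),(seq86,(seq89,seq4))),(seq1,(seq20,seq16))),seq25)); the answer is its 15 terminal taxa in alphabetical order.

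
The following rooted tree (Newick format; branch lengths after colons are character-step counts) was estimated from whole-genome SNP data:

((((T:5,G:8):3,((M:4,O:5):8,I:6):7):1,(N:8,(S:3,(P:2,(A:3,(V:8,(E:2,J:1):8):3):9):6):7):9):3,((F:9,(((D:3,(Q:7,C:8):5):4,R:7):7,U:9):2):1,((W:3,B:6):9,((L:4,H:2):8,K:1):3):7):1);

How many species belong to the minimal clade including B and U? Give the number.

The MRCA of B and U is the node subtending ((F,(((D,(Q,C)),R),U)),((W,B),((L,H),K))).
That clade contains 11 terminal taxa: B, C, D, F, H, K, L, Q, R, U, W.

11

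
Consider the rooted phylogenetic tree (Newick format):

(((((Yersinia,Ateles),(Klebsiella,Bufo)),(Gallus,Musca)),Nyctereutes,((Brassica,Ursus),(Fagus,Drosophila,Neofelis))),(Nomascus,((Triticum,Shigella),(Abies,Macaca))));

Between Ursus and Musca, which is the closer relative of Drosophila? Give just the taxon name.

Ursus

The MRCA of Drosophila and Ursus subtends ((Brassica,Ursus),(Fagus,Drosophila,Neofelis)) (5 taxa).
The MRCA of Drosophila and Musca subtends ((((Yersinia,Ateles),(Klebsiella,Bufo)),(Gallus,Musca)),Nyctereutes,((Brassica,Ursus),(Fagus,Drosophila,Neofelis))) (12 taxa).
The first is nested inside the second, so Drosophila shares a more recent common ancestor with Ursus.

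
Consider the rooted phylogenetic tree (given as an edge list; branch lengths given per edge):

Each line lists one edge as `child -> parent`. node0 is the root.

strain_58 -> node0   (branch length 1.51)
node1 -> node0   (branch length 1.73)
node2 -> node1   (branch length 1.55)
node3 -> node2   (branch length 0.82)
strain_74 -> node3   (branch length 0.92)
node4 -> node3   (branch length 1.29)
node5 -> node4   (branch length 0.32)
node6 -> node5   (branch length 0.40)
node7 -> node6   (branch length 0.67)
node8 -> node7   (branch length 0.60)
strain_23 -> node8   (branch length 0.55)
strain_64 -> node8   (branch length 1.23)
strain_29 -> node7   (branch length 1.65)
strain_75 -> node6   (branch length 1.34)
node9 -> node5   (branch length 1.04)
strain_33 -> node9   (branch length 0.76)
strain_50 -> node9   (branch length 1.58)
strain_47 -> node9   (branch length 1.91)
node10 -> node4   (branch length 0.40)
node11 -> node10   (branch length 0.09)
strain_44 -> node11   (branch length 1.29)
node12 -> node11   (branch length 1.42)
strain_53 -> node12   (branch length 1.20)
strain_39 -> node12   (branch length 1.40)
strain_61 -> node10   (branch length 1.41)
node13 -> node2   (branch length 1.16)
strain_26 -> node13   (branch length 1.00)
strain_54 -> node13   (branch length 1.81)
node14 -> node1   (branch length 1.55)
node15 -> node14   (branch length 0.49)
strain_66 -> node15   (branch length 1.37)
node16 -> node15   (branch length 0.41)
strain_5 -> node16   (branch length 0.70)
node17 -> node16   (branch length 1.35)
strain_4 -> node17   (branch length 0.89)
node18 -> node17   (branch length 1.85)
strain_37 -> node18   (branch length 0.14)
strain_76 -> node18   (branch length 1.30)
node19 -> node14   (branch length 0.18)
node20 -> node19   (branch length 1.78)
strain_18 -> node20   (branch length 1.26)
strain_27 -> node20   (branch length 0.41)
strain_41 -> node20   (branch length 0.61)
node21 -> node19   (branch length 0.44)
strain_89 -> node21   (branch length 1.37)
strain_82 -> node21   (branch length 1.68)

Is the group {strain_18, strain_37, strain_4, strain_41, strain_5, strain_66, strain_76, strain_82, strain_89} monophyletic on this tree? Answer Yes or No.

No

The MRCA of the listed taxa subtends ((strain_66,(strain_5,(strain_4,(strain_37,strain_76)))),((strain_18,strain_27,strain_41),(strain_89,strain_82))).
That clade also contains strain_27, which is not in the proposed group, so the group is not monophyletic.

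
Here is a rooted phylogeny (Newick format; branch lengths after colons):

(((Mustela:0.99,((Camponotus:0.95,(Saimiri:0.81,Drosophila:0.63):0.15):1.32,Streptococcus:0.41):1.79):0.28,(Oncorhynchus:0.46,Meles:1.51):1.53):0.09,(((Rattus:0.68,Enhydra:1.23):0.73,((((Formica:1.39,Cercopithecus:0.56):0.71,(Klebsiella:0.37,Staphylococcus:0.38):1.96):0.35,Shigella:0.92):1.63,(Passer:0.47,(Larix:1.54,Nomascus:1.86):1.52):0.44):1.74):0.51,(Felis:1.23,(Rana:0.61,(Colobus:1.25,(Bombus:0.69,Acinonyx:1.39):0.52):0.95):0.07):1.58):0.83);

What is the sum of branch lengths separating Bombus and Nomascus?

9.88

The path runs Bombus → … → MRCA → … → Nomascus; the MRCA is the node subtending (((Rattus,Enhydra),((((Formica,Cercopithecus),(Klebsiella,Staphylococcus)),Shigella),(Passer,(Larix,Nomascus)))),(Felis,(Rana,(Colobus,(Bombus,Acinonyx))))).
Branch lengths along that path: 0.69 + 0.52 + 0.95 + 0.07 + 1.58 + 0.51 + 1.74 + 0.44 + 1.52 + 1.86 = 9.88.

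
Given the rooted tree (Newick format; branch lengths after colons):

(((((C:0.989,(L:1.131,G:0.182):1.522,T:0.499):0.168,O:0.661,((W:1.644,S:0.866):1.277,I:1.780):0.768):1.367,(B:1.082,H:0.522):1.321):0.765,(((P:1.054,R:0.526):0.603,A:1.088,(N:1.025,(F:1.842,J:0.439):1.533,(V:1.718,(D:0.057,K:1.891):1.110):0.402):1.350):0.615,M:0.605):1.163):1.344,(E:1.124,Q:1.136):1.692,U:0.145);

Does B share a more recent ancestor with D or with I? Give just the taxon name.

I

The MRCA of B and I subtends (((C,(L,G),T),O,((W,S),I)),(B,H)) (10 taxa).
The MRCA of B and D subtends ((((C,(L,G),T),O,((W,S),I)),(B,H)),(((P,R),A,(N,(F,J),(V,(D,K)))),M)) (20 taxa).
The first is nested inside the second, so B shares a more recent common ancestor with I.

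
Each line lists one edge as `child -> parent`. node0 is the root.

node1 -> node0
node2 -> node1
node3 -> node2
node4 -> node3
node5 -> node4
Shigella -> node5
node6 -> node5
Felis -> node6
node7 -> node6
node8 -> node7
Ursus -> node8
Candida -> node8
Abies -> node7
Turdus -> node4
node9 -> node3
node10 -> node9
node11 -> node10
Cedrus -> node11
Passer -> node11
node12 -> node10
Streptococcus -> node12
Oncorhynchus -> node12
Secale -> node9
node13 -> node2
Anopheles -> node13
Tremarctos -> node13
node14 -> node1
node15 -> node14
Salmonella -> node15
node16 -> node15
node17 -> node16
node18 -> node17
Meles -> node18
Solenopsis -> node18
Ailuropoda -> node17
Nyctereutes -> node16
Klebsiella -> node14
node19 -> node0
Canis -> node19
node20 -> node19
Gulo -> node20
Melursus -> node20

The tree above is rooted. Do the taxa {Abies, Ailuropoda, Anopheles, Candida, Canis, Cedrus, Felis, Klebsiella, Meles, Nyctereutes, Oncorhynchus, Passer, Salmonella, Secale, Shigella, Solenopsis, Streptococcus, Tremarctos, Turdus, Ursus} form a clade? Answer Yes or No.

No

The MRCA of the listed taxa is the root, so the smallest clade containing them is the whole tree.
That clade also contains Gulo, Melursus, which are not in the proposed group, so the group is not monophyletic.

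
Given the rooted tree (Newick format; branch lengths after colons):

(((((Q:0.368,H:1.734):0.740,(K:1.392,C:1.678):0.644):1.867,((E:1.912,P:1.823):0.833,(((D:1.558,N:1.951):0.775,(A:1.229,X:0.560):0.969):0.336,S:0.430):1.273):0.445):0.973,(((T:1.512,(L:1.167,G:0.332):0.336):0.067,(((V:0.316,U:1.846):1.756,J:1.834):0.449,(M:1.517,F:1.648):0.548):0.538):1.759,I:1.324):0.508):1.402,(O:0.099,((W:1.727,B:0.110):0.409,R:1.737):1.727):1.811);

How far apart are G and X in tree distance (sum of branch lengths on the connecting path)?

7.558

The path runs G → … → MRCA → … → X; the MRCA is the node subtending ((((Q,H),(K,C)),((E,P),(((D,N),(A,X)),S))),(((T,(L,G)),(((V,U),J),(M,F))),I)).
Branch lengths along that path: 0.332 + 0.336 + 0.067 + 1.759 + 0.508 + 0.973 + 0.445 + 1.273 + 0.336 + 0.969 + 0.560 = 7.558.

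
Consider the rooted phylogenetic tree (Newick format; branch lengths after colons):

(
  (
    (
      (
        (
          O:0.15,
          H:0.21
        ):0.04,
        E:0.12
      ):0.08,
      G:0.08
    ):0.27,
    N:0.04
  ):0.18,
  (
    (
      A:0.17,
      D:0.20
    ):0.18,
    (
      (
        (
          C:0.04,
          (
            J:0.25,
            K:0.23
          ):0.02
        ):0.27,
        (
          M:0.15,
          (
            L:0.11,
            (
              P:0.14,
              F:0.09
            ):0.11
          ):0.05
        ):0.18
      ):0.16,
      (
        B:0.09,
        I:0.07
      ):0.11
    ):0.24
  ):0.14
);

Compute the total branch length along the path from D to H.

1.30

The path runs D → … → MRCA → … → H; the MRCA is the root of the tree.
Branch lengths along that path: 0.20 + 0.18 + 0.14 + 0.18 + 0.27 + 0.08 + 0.04 + 0.21 = 1.30.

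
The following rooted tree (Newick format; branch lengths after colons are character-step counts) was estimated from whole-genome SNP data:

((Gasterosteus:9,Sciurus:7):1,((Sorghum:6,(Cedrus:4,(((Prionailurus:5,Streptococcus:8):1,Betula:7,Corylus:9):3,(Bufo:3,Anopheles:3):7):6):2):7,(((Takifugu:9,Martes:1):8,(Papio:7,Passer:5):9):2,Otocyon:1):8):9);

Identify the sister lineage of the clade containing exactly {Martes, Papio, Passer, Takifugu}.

Otocyon

The clade containing exactly {Martes, Papio, Passer, Takifugu} attaches to the tree at the node subtending (((Takifugu,Martes),(Papio,Passer)),Otocyon).
The other lineage descending from that same node — the sister group — is the single tip Otocyon.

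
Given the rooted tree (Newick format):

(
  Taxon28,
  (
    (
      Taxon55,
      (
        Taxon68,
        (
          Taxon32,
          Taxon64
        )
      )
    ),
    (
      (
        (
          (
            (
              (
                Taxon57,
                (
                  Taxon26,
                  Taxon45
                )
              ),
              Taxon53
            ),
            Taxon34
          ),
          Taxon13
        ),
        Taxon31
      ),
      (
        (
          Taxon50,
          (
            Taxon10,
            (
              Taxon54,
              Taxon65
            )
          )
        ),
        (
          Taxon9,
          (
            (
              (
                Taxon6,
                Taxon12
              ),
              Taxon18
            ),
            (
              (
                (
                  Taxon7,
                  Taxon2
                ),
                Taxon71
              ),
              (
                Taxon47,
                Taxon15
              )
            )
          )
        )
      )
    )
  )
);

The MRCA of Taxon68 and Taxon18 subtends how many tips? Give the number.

24

The MRCA of Taxon68 and Taxon18 is the node subtending ((Taxon55,(Taxon68,(Taxon32,Taxon64))),((((((Taxon57,(Taxon26,Taxon45)),Taxon53),Taxon34),Taxon13),Taxon31),((Taxon50,(Taxon10,(Taxon54,Taxon65))),(Taxon9,(((Taxon6,Taxon12),Taxon18),(((Taxon7,Taxon2),Taxon71),(Taxon47,Taxon15))))))).
That clade contains 24 terminal taxa: Taxon10, Taxon12, Taxon13, Taxon15, Taxon18, Taxon2, Taxon26, Taxon31, Taxon32, Taxon34, Taxon45, Taxon47, Taxon50, Taxon53, Taxon54, Taxon55, Taxon57, Taxon6, Taxon64, Taxon65, Taxon68, Taxon7, Taxon71, Taxon9.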